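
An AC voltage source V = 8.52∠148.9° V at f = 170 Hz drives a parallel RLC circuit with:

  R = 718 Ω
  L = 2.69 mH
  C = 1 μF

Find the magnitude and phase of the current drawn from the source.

Step 1 — Angular frequency: ω = 2π·f = 2π·170 = 1068 rad/s.
Step 2 — Component impedances:
  R: Z = R = 718 Ω
  L: Z = jωL = j·1068·0.00269 = 0 + j2.873 Ω
  C: Z = 1/(jωC) = -j/(ω·C) = 0 - j936.2 Ω
Step 3 — Parallel combination: 1/Z_total = 1/R + 1/L + 1/C; Z_total = 0.01157 + j2.882 Ω = 2.882∠89.8° Ω.
Step 4 — Source phasor: V = 8.52∠148.9° V = -7.295 + j4.401 V.
Step 5 — Ohm's law: I = V / Z_total = (-7.295 + j4.401) / (0.01157 + j2.882) = 1.517 + j2.537 A.
Step 6 — Convert to polar: |I| = 2.956 A, ∠I = 59.1°.

I = 2.956∠59.1° A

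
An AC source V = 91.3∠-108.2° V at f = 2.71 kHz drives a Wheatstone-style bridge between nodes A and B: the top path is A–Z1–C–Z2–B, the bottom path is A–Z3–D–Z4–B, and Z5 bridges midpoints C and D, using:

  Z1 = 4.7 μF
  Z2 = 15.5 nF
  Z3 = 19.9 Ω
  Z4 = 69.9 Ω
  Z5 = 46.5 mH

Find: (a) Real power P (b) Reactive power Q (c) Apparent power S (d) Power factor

Step 1 — Angular frequency: ω = 2π·f = 2π·2710 = 1.703e+04 rad/s.
Step 2 — Component impedances:
  Z1: Z = 1/(jωC) = -j/(ω·C) = 0 - j12.5 Ω
  Z2: Z = 1/(jωC) = -j/(ω·C) = 0 - j3789 Ω
  Z3: Z = R = 19.9 Ω
  Z4: Z = R = 69.9 Ω
  Z5: Z = jωL = j·1.703e+04·0.0465 = 0 + j791.8 Ω
Step 3 — Bridge requires nodal analysis (the Z5 bridge couples midpoints C and D, so the two paths cannot be reduced to a simple series/parallel combination). Setting node B to ground and injecting 1 A at node A, the 3-node admittance system at A, C, D solves to V_A = Z_AB = 89.76 - j1.627 Ω = 89.78∠-1.0° Ω.
Step 4 — Source phasor: V = 91.3∠-108.2° V = -28.52 - j86.73 V.
Step 5 — Current: I = V / Z = -0.3001 - j0.9717 A = 1.017∠-107.2° A.
Step 6 — Complex power: S = V·I* = 92.84 - j1.683 VA.
Step 7 — Real power: P = Re(S) = 92.84 W.
Step 8 — Reactive power: Q = Im(S) = -1.683 VAR.
Step 9 — Apparent power: |S| = 92.85 VA.
Step 10 — Power factor: PF = P/|S| = 0.9998 (leading).

(a) P = 92.84 W  (b) Q = -1.683 VAR  (c) S = 92.85 VA  (d) PF = 0.9998 (leading)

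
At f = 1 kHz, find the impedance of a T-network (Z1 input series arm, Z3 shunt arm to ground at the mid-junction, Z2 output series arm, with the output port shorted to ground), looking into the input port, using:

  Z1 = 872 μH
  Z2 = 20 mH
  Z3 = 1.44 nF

Step 1 — Angular frequency: ω = 2π·f = 2π·1000 = 6283 rad/s.
Step 2 — Component impedances:
  Z1: Z = jωL = j·6283·0.000872 = 0 + j5.479 Ω
  Z2: Z = jωL = j·6283·0.02 = 0 + j125.7 Ω
  Z3: Z = 1/(jωC) = -j/(ω·C) = 0 - j1.105e+05 Ω
Step 3 — With the output port shorted to ground, the output series arm Z2 runs from the junction to ground; the shunt arm Z3 also runs from the junction to ground. They appear in parallel: Z3 || Z2 = 0 + j125.8 Ω.
Step 4 — Series with input arm Z1: Z_in = Z1 + (Z3 || Z2) = 0 + j131.3 Ω = 131.3∠90.0° Ω.

Z = 0 + j131.3 Ω = 131.3∠90.0° Ω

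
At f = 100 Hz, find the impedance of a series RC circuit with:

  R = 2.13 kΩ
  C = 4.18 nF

Step 1 — Angular frequency: ω = 2π·f = 2π·100 = 628.3 rad/s.
Step 2 — Component impedances:
  R: Z = R = 2130 Ω
  C: Z = 1/(jωC) = -j/(ω·C) = 0 - j3.808e+05 Ω
Step 3 — Series combination: Z_total = R + C = 2130 - j3.808e+05 Ω = 3.808e+05∠-89.7° Ω.

Z = 2130 - j3.808e+05 Ω = 3.808e+05∠-89.7° Ω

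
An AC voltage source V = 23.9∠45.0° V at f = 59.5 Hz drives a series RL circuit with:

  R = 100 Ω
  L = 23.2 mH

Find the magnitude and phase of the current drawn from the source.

Step 1 — Angular frequency: ω = 2π·f = 2π·59.5 = 373.8 rad/s.
Step 2 — Component impedances:
  R: Z = R = 100 Ω
  L: Z = jωL = j·373.8·0.0232 = 0 + j8.673 Ω
Step 3 — Series combination: Z_total = R + L = 100 + j8.673 Ω = 100.4∠5.0° Ω.
Step 4 — Source phasor: V = 23.9∠45.0° V = 16.9 + j16.9 V.
Step 5 — Ohm's law: I = V / Z_total = (16.9 + j16.9) / (100 + j8.673) = 0.1823 + j0.1532 A.
Step 6 — Convert to polar: |I| = 0.2381 A, ∠I = 40.0°.

I = 0.2381∠40.0° A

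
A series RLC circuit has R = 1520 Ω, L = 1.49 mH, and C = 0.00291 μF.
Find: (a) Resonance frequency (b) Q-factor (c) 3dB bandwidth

Step 1 — Resonance: ω₀ = 1/√(LC) = 1/√(0.00149·2.91e-09) = 4.802e+05 rad/s.
Step 2 — f₀ = ω₀/(2π) = 7.643e+04 Hz.
Step 3 — Series Q: Q = ω₀L/R = 4.802e+05·0.00149/1520 = 0.4708.
Step 4 — Bandwidth: Δω = ω₀/Q = 1.02e+06 rad/s; BW = Δω/(2π) = 1.624e+05 Hz.

(a) f₀ = 7.643e+04 Hz  (b) Q = 0.4708  (c) BW = 1.624e+05 Hz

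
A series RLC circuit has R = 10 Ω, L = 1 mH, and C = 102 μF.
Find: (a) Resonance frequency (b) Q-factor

Step 1 — Resonance condition Im(Z)=0 gives ω₀ = 1/√(LC).
Step 2 — ω₀ = 1/√(0.001·0.000102) = 3131 rad/s.
Step 3 — f₀ = ω₀/(2π) = 498.3 Hz.
Step 4 — Series Q: Q = ω₀L/R = 3131·0.001/10 = 0.3131.

(a) f₀ = 498.3 Hz  (b) Q = 0.3131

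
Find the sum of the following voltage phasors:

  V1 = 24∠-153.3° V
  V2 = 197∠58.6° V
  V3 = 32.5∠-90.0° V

Step 1 — Convert each phasor to rectangular form:
  V1 = 24·(cos(-153.3°) + j·sin(-153.3°)) = -21.44 - j10.78 V
  V2 = 197·(cos(58.6°) + j·sin(58.6°)) = 102.6 + j168.1 V
  V3 = 32.5·(cos(-90.0°) + j·sin(-90.0°)) = 0 - j32.5 V
Step 2 — Sum components: V_total = 81.2 + j124.9 V.
Step 3 — Convert to polar: |V_total| = 148.9 V, ∠V_total = 57.0°.

V_total = 148.9∠57.0° V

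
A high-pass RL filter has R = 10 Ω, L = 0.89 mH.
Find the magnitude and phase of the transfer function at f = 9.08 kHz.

Step 1 — Angular frequency: ω = 2π·9080 = 5.705e+04 rad/s.
Step 2 — Transfer function: H(jω) = jωL/(R + jωL).
Step 3 — Numerator jωL = j·50.78; denominator R + jωL = 10 + j50.78.
Step 4 — H = 0.9627 + j0.1896.
Step 5 — Magnitude: |H| = 0.9812 (-0.2 dB); phase: φ = 11.1°.

|H| = 0.9812 (-0.2 dB), φ = 11.1°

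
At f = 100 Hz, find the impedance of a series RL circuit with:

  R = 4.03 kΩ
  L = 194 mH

Step 1 — Angular frequency: ω = 2π·f = 2π·100 = 628.3 rad/s.
Step 2 — Component impedances:
  R: Z = R = 4030 Ω
  L: Z = jωL = j·628.3·0.194 = 0 + j121.9 Ω
Step 3 — Series combination: Z_total = R + L = 4030 + j121.9 Ω = 4032∠1.7° Ω.

Z = 4030 + j121.9 Ω = 4032∠1.7° Ω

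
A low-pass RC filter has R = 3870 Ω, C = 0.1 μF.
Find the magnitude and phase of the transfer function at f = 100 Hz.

Step 1 — Angular frequency: ω = 2π·100 = 628.3 rad/s.
Step 2 — Transfer function: H(jω) = 1/(1 + jωRC).
Step 3 — Denominator: 1 + jωRC = 1 + j·628.3·3870·1e-07 = 1 + j0.2432.
Step 4 — H = 0.9442 - j0.2296.
Step 5 — Magnitude: |H| = 0.9717 (-0.2 dB); phase: φ = -13.7°.

|H| = 0.9717 (-0.2 dB), φ = -13.7°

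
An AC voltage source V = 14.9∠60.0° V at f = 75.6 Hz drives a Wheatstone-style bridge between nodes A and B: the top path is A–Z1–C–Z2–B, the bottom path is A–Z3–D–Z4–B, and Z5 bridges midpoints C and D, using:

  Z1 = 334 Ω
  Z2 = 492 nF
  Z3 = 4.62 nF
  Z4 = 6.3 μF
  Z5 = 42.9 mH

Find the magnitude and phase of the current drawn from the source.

Step 1 — Angular frequency: ω = 2π·f = 2π·75.6 = 475 rad/s.
Step 2 — Component impedances:
  Z1: Z = R = 334 Ω
  Z2: Z = 1/(jωC) = -j/(ω·C) = 0 - j4279 Ω
  Z3: Z = 1/(jωC) = -j/(ω·C) = 0 - j4.557e+05 Ω
  Z4: Z = 1/(jωC) = -j/(ω·C) = 0 - j334.2 Ω
  Z5: Z = jωL = j·475·0.0429 = 0 + j20.38 Ω
Step 3 — Bridge requires nodal analysis (the Z5 bridge couples midpoints C and D, so the two paths cannot be reduced to a simple series/parallel combination). Setting node B to ground and injecting 1 A at node A, the 3-node admittance system at A, C, D solves to V_A = Z_AB = 334 - j292.6 Ω = 444.1∠-41.2° Ω.
Step 4 — Source phasor: V = 14.9∠60.0° V = 7.45 + j12.9 V.
Step 5 — Ohm's law: I = V / Z_total = (7.45 + j12.9) / (334 - j292.6) = -0.006527 + j0.03291 A.
Step 6 — Convert to polar: |I| = 0.03355 A, ∠I = 101.2°.

I = 0.03355∠101.2° A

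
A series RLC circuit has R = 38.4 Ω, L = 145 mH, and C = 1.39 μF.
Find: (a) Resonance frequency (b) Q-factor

Step 1 — Resonance condition Im(Z)=0 gives ω₀ = 1/√(LC).
Step 2 — ω₀ = 1/√(0.145·1.39e-06) = 2227 rad/s.
Step 3 — f₀ = ω₀/(2π) = 354.5 Hz.
Step 4 — Series Q: Q = ω₀L/R = 2227·0.145/38.4 = 8.411.

(a) f₀ = 354.5 Hz  (b) Q = 8.411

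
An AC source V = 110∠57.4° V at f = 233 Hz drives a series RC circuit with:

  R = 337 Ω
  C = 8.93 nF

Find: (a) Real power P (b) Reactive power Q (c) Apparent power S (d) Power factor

Step 1 — Angular frequency: ω = 2π·f = 2π·233 = 1464 rad/s.
Step 2 — Component impedances:
  R: Z = R = 337 Ω
  C: Z = 1/(jωC) = -j/(ω·C) = 0 - j7.649e+04 Ω
Step 3 — Series combination: Z_total = R + C = 337 - j7.649e+04 Ω = 7.649e+04∠-89.7° Ω.
Step 4 — Source phasor: V = 110∠57.4° V = 59.26 + j92.67 V.
Step 5 — Current: I = V / Z = -0.001208 + j0.0007801 A = 0.001438∠147.1° A.
Step 6 — Complex power: S = V·I* = 0.0006969 - j0.1582 VA.
Step 7 — Real power: P = Re(S) = 0.0006969 W.
Step 8 — Reactive power: Q = Im(S) = -0.1582 VAR.
Step 9 — Apparent power: |S| = 0.1582 VA.
Step 10 — Power factor: PF = P/|S| = 0.004406 (leading).

(a) P = 0.0006969 W  (b) Q = -0.1582 VAR  (c) S = 0.1582 VA  (d) PF = 0.004406 (leading)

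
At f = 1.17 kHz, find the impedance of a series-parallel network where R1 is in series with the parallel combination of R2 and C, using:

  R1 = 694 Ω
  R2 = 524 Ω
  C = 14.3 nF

Step 1 — Angular frequency: ω = 2π·f = 2π·1170 = 7351 rad/s.
Step 2 — Component impedances:
  R1: Z = R = 694 Ω
  R2: Z = R = 524 Ω
  C: Z = 1/(jωC) = -j/(ω·C) = 0 - j9513 Ω
Step 3 — Parallel branch: R2 || C = 1/(1/R2 + 1/C) = 522.4 - j28.78 Ω.
Step 4 — Series with R1: Z_total = R1 + (R2 || C) = 1216 - j28.78 Ω = 1217∠-1.4° Ω.

Z = 1216 - j28.78 Ω = 1217∠-1.4° Ω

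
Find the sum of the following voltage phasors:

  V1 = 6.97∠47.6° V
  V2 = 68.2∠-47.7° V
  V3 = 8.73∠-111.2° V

Step 1 — Convert each phasor to rectangular form:
  V1 = 6.97·(cos(47.6°) + j·sin(47.6°)) = 4.7 + j5.147 V
  V2 = 68.2·(cos(-47.7°) + j·sin(-47.7°)) = 45.9 - j50.44 V
  V3 = 8.73·(cos(-111.2°) + j·sin(-111.2°)) = -3.157 - j8.139 V
Step 2 — Sum components: V_total = 47.44 - j53.43 V.
Step 3 — Convert to polar: |V_total| = 71.46 V, ∠V_total = -48.4°.

V_total = 71.46∠-48.4° V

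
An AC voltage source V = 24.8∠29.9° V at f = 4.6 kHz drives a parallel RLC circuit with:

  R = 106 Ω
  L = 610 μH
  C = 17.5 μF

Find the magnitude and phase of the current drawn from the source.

Step 1 — Angular frequency: ω = 2π·f = 2π·4600 = 2.89e+04 rad/s.
Step 2 — Component impedances:
  R: Z = R = 106 Ω
  L: Z = jωL = j·2.89e+04·0.00061 = 0 + j17.63 Ω
  C: Z = 1/(jωC) = -j/(ω·C) = 0 - j1.977 Ω
Step 3 — Parallel combination: 1/Z_total = 1/R + 1/L + 1/C; Z_total = 0.04676 - j2.226 Ω = 2.226∠-88.8° Ω.
Step 4 — Source phasor: V = 24.8∠29.9° V = 21.5 + j12.36 V.
Step 5 — Ohm's law: I = V / Z_total = (21.5 + j12.36) / (0.04676 - j2.226) = -5.349 + j9.771 A.
Step 6 — Convert to polar: |I| = 11.14 A, ∠I = 118.7°.

I = 11.14∠118.7° A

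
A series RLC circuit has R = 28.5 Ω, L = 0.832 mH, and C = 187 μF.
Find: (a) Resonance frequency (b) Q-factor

Step 1 — Resonance condition Im(Z)=0 gives ω₀ = 1/√(LC).
Step 2 — ω₀ = 1/√(0.000832·0.000187) = 2535 rad/s.
Step 3 — f₀ = ω₀/(2π) = 403.5 Hz.
Step 4 — Series Q: Q = ω₀L/R = 2535·0.000832/28.5 = 0.07401.

(a) f₀ = 403.5 Hz  (b) Q = 0.07401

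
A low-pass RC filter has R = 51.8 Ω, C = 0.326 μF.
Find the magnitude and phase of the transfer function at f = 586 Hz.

Step 1 — Angular frequency: ω = 2π·586 = 3682 rad/s.
Step 2 — Transfer function: H(jω) = 1/(1 + jωRC).
Step 3 — Denominator: 1 + jωRC = 1 + j·3682·51.8·3.26e-07 = 1 + j0.06218.
Step 4 — H = 0.9961 - j0.06194.
Step 5 — Magnitude: |H| = 0.9981 (-0.0 dB); phase: φ = -3.6°.

|H| = 0.9981 (-0.0 dB), φ = -3.6°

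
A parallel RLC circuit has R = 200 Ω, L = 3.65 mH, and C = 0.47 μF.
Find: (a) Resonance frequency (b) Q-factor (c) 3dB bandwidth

Step 1 — Resonance: ω₀ = 1/√(LC) = 1/√(0.00365·4.7e-07) = 2.414e+04 rad/s.
Step 2 — f₀ = ω₀/(2π) = 3843 Hz.
Step 3 — Parallel Q: Q = R/(ω₀L) = 200/(2.414e+04·0.00365) = 2.27.
Step 4 — Bandwidth: Δω = ω₀/Q = 1.064e+04 rad/s; BW = Δω/(2π) = 1693 Hz.

(a) f₀ = 3843 Hz  (b) Q = 2.27  (c) BW = 1693 Hz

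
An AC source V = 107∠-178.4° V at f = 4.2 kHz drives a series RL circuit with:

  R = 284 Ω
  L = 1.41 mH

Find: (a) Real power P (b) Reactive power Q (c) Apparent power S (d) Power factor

Step 1 — Angular frequency: ω = 2π·f = 2π·4200 = 2.639e+04 rad/s.
Step 2 — Component impedances:
  R: Z = R = 284 Ω
  L: Z = jωL = j·2.639e+04·0.00141 = 0 + j37.21 Ω
Step 3 — Series combination: Z_total = R + L = 284 + j37.21 Ω = 286.4∠7.5° Ω.
Step 4 — Source phasor: V = 107∠-178.4° V = -107 - j2.988 V.
Step 5 — Current: I = V / Z = -0.3716 + j0.03817 A = 0.3736∠174.1° A.
Step 6 — Complex power: S = V·I* = 39.63 + j5.193 VA.
Step 7 — Real power: P = Re(S) = 39.63 W.
Step 8 — Reactive power: Q = Im(S) = 5.193 VAR.
Step 9 — Apparent power: |S| = 39.97 VA.
Step 10 — Power factor: PF = P/|S| = 0.9915 (lagging).

(a) P = 39.63 W  (b) Q = 5.193 VAR  (c) S = 39.97 VA  (d) PF = 0.9915 (lagging)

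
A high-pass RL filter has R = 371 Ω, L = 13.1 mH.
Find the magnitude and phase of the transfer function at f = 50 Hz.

Step 1 — Angular frequency: ω = 2π·50 = 314.2 rad/s.
Step 2 — Transfer function: H(jω) = jωL/(R + jωL).
Step 3 — Numerator jωL = j·4.115; denominator R + jωL = 371 + j4.115.
Step 4 — H = 0.000123 + j0.01109.
Step 5 — Magnitude: |H| = 0.01109 (-39.1 dB); phase: φ = 89.4°.

|H| = 0.01109 (-39.1 dB), φ = 89.4°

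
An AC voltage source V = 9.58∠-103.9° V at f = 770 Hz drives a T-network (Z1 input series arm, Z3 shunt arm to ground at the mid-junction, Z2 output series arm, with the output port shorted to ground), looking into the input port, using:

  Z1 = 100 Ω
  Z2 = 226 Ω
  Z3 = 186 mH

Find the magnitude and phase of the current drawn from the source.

Step 1 — Angular frequency: ω = 2π·f = 2π·770 = 4838 rad/s.
Step 2 — Component impedances:
  Z1: Z = R = 100 Ω
  Z2: Z = R = 226 Ω
  Z3: Z = jωL = j·4838·0.186 = 0 + j899.9 Ω
Step 3 — With the output port shorted to ground, the output series arm Z2 runs from the junction to ground; the shunt arm Z3 also runs from the junction to ground. They appear in parallel: Z3 || Z2 = 212.6 + j53.39 Ω.
Step 4 — Series with input arm Z1: Z_in = Z1 + (Z3 || Z2) = 312.6 + j53.39 Ω = 317.1∠9.7° Ω.
Step 5 — Source phasor: V = 9.58∠-103.9° V = -2.301 - j9.299 V.
Step 6 — Ohm's law: I = V / Z_total = (-2.301 - j9.299) / (312.6 + j53.39) = -0.01209 - j0.02768 A.
Step 7 — Convert to polar: |I| = 0.03021 A, ∠I = -113.6°.

I = 0.03021∠-113.6° A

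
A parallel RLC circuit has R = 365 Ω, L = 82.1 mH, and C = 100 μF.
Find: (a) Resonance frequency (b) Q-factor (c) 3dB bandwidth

Step 1 — Resonance: ω₀ = 1/√(LC) = 1/√(0.0821·0.0001) = 349 rad/s.
Step 2 — f₀ = ω₀/(2π) = 55.55 Hz.
Step 3 — Parallel Q: Q = R/(ω₀L) = 365/(349·0.0821) = 12.74.
Step 4 — Bandwidth: Δω = ω₀/Q = 27.4 rad/s; BW = Δω/(2π) = 4.36 Hz.

(a) f₀ = 55.55 Hz  (b) Q = 12.74  (c) BW = 4.36 Hz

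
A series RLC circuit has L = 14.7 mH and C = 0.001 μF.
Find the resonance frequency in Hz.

Step 1 — Resonance condition Im(Z)=0 gives ω₀ = 1/√(LC).
Step 2 — ω₀ = 1/√(0.0147·1e-09) = 2.608e+05 rad/s.
Step 3 — f₀ = ω₀/(2π) = 4.151e+04 Hz.

f₀ = 4.151e+04 Hz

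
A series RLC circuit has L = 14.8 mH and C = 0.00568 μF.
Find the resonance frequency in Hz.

Step 1 — Resonance condition Im(Z)=0 gives ω₀ = 1/√(LC).
Step 2 — ω₀ = 1/√(0.0148·5.68e-09) = 1.091e+05 rad/s.
Step 3 — f₀ = ω₀/(2π) = 1.736e+04 Hz.

f₀ = 1.736e+04 Hz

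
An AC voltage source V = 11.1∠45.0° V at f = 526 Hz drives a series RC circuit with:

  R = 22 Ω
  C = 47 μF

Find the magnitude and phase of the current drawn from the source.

Step 1 — Angular frequency: ω = 2π·f = 2π·526 = 3305 rad/s.
Step 2 — Component impedances:
  R: Z = R = 22 Ω
  C: Z = 1/(jωC) = -j/(ω·C) = 0 - j6.438 Ω
Step 3 — Series combination: Z_total = R + C = 22 - j6.438 Ω = 22.92∠-16.3° Ω.
Step 4 — Source phasor: V = 11.1∠45.0° V = 7.849 + j7.849 V.
Step 5 — Ohm's law: I = V / Z_total = (7.849 + j7.849) / (22 - j6.438) = 0.2325 + j0.4248 A.
Step 6 — Convert to polar: |I| = 0.4842 A, ∠I = 61.3°.

I = 0.4842∠61.3° A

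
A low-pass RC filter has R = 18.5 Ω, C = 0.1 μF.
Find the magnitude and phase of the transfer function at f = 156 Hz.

Step 1 — Angular frequency: ω = 2π·156 = 980.2 rad/s.
Step 2 — Transfer function: H(jω) = 1/(1 + jωRC).
Step 3 — Denominator: 1 + jωRC = 1 + j·980.2·18.5·1e-07 = 1 + j0.001813.
Step 4 — H = 1 - j0.001813.
Step 5 — Magnitude: |H| = 1 (-0.0 dB); phase: φ = -0.1°.

|H| = 1 (-0.0 dB), φ = -0.1°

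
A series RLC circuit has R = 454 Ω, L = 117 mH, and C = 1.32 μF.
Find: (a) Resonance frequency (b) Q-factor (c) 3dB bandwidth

Step 1 — Resonance condition Im(Z)=0 gives ω₀ = 1/√(LC).
Step 2 — ω₀ = 1/√(0.117·1.32e-06) = 2545 rad/s.
Step 3 — f₀ = ω₀/(2π) = 405 Hz.
Step 4 — Series Q: Q = ω₀L/R = 2545·0.117/454 = 0.6558.
Step 5 — 3dB bandwidth: Δω = ω₀/Q = 3880 rad/s; BW = Δω/(2π) = 617.6 Hz.

(a) f₀ = 405 Hz  (b) Q = 0.6558  (c) BW = 617.6 Hz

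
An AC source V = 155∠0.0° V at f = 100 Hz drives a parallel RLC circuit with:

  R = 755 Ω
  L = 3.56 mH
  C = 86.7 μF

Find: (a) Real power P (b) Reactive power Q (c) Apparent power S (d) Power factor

Step 1 — Angular frequency: ω = 2π·f = 2π·100 = 628.3 rad/s.
Step 2 — Component impedances:
  R: Z = R = 755 Ω
  L: Z = jωL = j·628.3·0.00356 = 0 + j2.237 Ω
  C: Z = 1/(jωC) = -j/(ω·C) = 0 - j18.36 Ω
Step 3 — Parallel combination: 1/Z_total = 1/R + 1/L + 1/C; Z_total = 0.008594 + j2.547 Ω = 2.547∠89.8° Ω.
Step 4 — Source phasor: V = 155∠0.0° V = 155 V.
Step 5 — Current: I = V / Z = 0.2053 - j60.85 A = 60.85∠-89.8° A.
Step 6 — Complex power: S = V·I* = 31.82 + j9432 VA.
Step 7 — Real power: P = Re(S) = 31.82 W.
Step 8 — Reactive power: Q = Im(S) = 9432 VAR.
Step 9 — Apparent power: |S| = 9432 VA.
Step 10 — Power factor: PF = P/|S| = 0.003374 (lagging).

(a) P = 31.82 W  (b) Q = 9432 VAR  (c) S = 9432 VA  (d) PF = 0.003374 (lagging)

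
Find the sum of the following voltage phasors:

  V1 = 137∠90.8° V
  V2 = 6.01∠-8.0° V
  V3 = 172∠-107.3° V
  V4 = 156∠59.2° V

Step 1 — Convert each phasor to rectangular form:
  V1 = 137·(cos(90.8°) + j·sin(90.8°)) = -1.913 + j137 V
  V2 = 6.01·(cos(-8.0°) + j·sin(-8.0°)) = 5.952 - j0.8364 V
  V3 = 172·(cos(-107.3°) + j·sin(-107.3°)) = -51.15 - j164.2 V
  V4 = 156·(cos(59.2°) + j·sin(59.2°)) = 79.88 + j134 V
Step 2 — Sum components: V_total = 32.77 + j105.9 V.
Step 3 — Convert to polar: |V_total| = 110.9 V, ∠V_total = 72.8°.

V_total = 110.9∠72.8° V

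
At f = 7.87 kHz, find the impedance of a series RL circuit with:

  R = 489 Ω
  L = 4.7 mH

Step 1 — Angular frequency: ω = 2π·f = 2π·7870 = 4.945e+04 rad/s.
Step 2 — Component impedances:
  R: Z = R = 489 Ω
  L: Z = jωL = j·4.945e+04·0.0047 = 0 + j232.4 Ω
Step 3 — Series combination: Z_total = R + L = 489 + j232.4 Ω = 541.4∠25.4° Ω.

Z = 489 + j232.4 Ω = 541.4∠25.4° Ω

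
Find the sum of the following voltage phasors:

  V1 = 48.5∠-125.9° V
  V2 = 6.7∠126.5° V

Step 1 — Convert each phasor to rectangular form:
  V1 = 48.5·(cos(-125.9°) + j·sin(-125.9°)) = -28.44 - j39.29 V
  V2 = 6.7·(cos(126.5°) + j·sin(126.5°)) = -3.985 + j5.386 V
Step 2 — Sum components: V_total = -32.42 - j33.9 V.
Step 3 — Convert to polar: |V_total| = 46.91 V, ∠V_total = -133.7°.

V_total = 46.91∠-133.7° V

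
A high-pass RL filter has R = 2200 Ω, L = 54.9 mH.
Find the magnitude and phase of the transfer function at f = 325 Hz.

Step 1 — Angular frequency: ω = 2π·325 = 2042 rad/s.
Step 2 — Transfer function: H(jω) = jωL/(R + jωL).
Step 3 — Numerator jωL = j·112.1; denominator R + jωL = 2200 + j112.1.
Step 4 — H = 0.00259 + j0.05083.
Step 5 — Magnitude: |H| = 0.05089 (-25.9 dB); phase: φ = 87.1°.

|H| = 0.05089 (-25.9 dB), φ = 87.1°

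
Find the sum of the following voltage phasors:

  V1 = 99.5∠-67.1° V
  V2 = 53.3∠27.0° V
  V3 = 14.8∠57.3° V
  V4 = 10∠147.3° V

Step 1 — Convert each phasor to rectangular form:
  V1 = 99.5·(cos(-67.1°) + j·sin(-67.1°)) = 38.72 - j91.66 V
  V2 = 53.3·(cos(27.0°) + j·sin(27.0°)) = 47.49 + j24.2 V
  V3 = 14.8·(cos(57.3°) + j·sin(57.3°)) = 7.996 + j12.45 V
  V4 = 10·(cos(147.3°) + j·sin(147.3°)) = -8.415 + j5.402 V
Step 2 — Sum components: V_total = 85.79 - j49.6 V.
Step 3 — Convert to polar: |V_total| = 99.1 V, ∠V_total = -30.0°.

V_total = 99.1∠-30.0° V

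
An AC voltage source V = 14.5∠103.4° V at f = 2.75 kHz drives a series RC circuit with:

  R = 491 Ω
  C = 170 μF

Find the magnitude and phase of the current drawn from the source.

Step 1 — Angular frequency: ω = 2π·f = 2π·2750 = 1.728e+04 rad/s.
Step 2 — Component impedances:
  R: Z = R = 491 Ω
  C: Z = 1/(jωC) = -j/(ω·C) = 0 - j0.3404 Ω
Step 3 — Series combination: Z_total = R + C = 491 - j0.3404 Ω = 491∠-0.0° Ω.
Step 4 — Source phasor: V = 14.5∠103.4° V = -3.36 + j14.11 V.
Step 5 — Ohm's law: I = V / Z_total = (-3.36 + j14.11) / (491 - j0.3404) = -0.006864 + j0.02872 A.
Step 6 — Convert to polar: |I| = 0.02953 A, ∠I = 103.4°.

I = 0.02953∠103.4° A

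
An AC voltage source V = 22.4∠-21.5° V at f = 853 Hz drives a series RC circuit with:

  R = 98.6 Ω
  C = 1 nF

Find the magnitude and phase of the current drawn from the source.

Step 1 — Angular frequency: ω = 2π·f = 2π·853 = 5360 rad/s.
Step 2 — Component impedances:
  R: Z = R = 98.6 Ω
  C: Z = 1/(jωC) = -j/(ω·C) = 0 - j1.866e+05 Ω
Step 3 — Series combination: Z_total = R + C = 98.6 - j1.866e+05 Ω = 1.866e+05∠-90.0° Ω.
Step 4 — Source phasor: V = 22.4∠-21.5° V = 20.84 - j8.21 V.
Step 5 — Ohm's law: I = V / Z_total = (20.84 - j8.21) / (98.6 - j1.866e+05) = 4.406e-05 + j0.0001117 A.
Step 6 — Convert to polar: |I| = 0.0001201 A, ∠I = 68.5°.

I = 0.0001201∠68.5° A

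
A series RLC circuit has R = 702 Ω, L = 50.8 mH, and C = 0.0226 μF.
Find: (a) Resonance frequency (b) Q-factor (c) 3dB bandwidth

Step 1 — Resonance: ω₀ = 1/√(LC) = 1/√(0.0508·2.26e-08) = 2.951e+04 rad/s.
Step 2 — f₀ = ω₀/(2π) = 4697 Hz.
Step 3 — Series Q: Q = ω₀L/R = 2.951e+04·0.0508/702 = 2.136.
Step 4 — Bandwidth: Δω = ω₀/Q = 1.382e+04 rad/s; BW = Δω/(2π) = 2199 Hz.

(a) f₀ = 4697 Hz  (b) Q = 2.136  (c) BW = 2199 Hz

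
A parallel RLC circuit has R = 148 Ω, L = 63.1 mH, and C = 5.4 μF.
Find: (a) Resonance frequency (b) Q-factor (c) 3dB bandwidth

Step 1 — Resonance: ω₀ = 1/√(LC) = 1/√(0.0631·5.4e-06) = 1713 rad/s.
Step 2 — f₀ = ω₀/(2π) = 272.7 Hz.
Step 3 — Parallel Q: Q = R/(ω₀L) = 148/(1713·0.0631) = 1.369.
Step 4 — Bandwidth: Δω = ω₀/Q = 1251 rad/s; BW = Δω/(2π) = 199.1 Hz.

(a) f₀ = 272.7 Hz  (b) Q = 1.369  (c) BW = 199.1 Hz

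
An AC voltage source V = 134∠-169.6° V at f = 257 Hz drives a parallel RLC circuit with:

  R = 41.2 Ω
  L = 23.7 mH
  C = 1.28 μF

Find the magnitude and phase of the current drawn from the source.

Step 1 — Angular frequency: ω = 2π·f = 2π·257 = 1615 rad/s.
Step 2 — Component impedances:
  R: Z = R = 41.2 Ω
  L: Z = jωL = j·1615·0.0237 = 0 + j38.27 Ω
  C: Z = 1/(jωC) = -j/(ω·C) = 0 - j483.8 Ω
Step 3 — Parallel combination: 1/Z_total = 1/R + 1/L + 1/C; Z_total = 20.78 + j20.6 Ω = 29.26∠44.8° Ω.
Step 4 — Source phasor: V = 134∠-169.6° V = -131.8 - j24.19 V.
Step 5 — Ohm's law: I = V / Z_total = (-131.8 - j24.19) / (20.78 + j20.6) = -3.781 + j2.584 A.
Step 6 — Convert to polar: |I| = 4.58 A, ∠I = 145.6°.

I = 4.58∠145.6° A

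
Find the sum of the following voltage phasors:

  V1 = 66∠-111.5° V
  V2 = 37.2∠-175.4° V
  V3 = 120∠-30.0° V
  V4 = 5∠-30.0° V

Step 1 — Convert each phasor to rectangular form:
  V1 = 66·(cos(-111.5°) + j·sin(-111.5°)) = -24.19 - j61.41 V
  V2 = 37.2·(cos(-175.4°) + j·sin(-175.4°)) = -37.08 - j2.983 V
  V3 = 120·(cos(-30.0°) + j·sin(-30.0°)) = 103.9 - j60 V
  V4 = 5·(cos(-30.0°) + j·sin(-30.0°)) = 4.33 - j2.5 V
Step 2 — Sum components: V_total = 46.98 - j126.9 V.
Step 3 — Convert to polar: |V_total| = 135.3 V, ∠V_total = -69.7°.

V_total = 135.3∠-69.7° V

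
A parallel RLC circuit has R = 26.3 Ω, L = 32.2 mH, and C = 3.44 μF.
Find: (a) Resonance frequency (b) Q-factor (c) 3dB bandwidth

Step 1 — Resonance: ω₀ = 1/√(LC) = 1/√(0.0322·3.44e-06) = 3005 rad/s.
Step 2 — f₀ = ω₀/(2π) = 478.2 Hz.
Step 3 — Parallel Q: Q = R/(ω₀L) = 26.3/(3005·0.0322) = 0.2718.
Step 4 — Bandwidth: Δω = ω₀/Q = 1.105e+04 rad/s; BW = Δω/(2π) = 1759 Hz.

(a) f₀ = 478.2 Hz  (b) Q = 0.2718  (c) BW = 1759 Hz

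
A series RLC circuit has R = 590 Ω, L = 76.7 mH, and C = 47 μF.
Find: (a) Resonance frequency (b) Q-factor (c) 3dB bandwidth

Step 1 — Resonance: ω₀ = 1/√(LC) = 1/√(0.0767·4.7e-05) = 526.7 rad/s.
Step 2 — f₀ = ω₀/(2π) = 83.82 Hz.
Step 3 — Series Q: Q = ω₀L/R = 526.7·0.0767/590 = 0.06847.
Step 4 — Bandwidth: Δω = ω₀/Q = 7692 rad/s; BW = Δω/(2π) = 1224 Hz.

(a) f₀ = 83.82 Hz  (b) Q = 0.06847  (c) BW = 1224 Hz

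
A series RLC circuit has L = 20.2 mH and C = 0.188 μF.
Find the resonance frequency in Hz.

Step 1 — Resonance condition Im(Z)=0 gives ω₀ = 1/√(LC).
Step 2 — ω₀ = 1/√(0.0202·1.88e-07) = 1.623e+04 rad/s.
Step 3 — f₀ = ω₀/(2π) = 2583 Hz.

f₀ = 2583 Hz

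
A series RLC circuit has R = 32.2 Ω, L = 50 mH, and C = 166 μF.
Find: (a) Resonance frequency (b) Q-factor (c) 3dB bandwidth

Step 1 — Resonance: ω₀ = 1/√(LC) = 1/√(0.05·0.000166) = 347.1 rad/s.
Step 2 — f₀ = ω₀/(2π) = 55.24 Hz.
Step 3 — Series Q: Q = ω₀L/R = 347.1·0.05/32.2 = 0.539.
Step 4 — Bandwidth: Δω = ω₀/Q = 644 rad/s; BW = Δω/(2π) = 102.5 Hz.

(a) f₀ = 55.24 Hz  (b) Q = 0.539  (c) BW = 102.5 Hz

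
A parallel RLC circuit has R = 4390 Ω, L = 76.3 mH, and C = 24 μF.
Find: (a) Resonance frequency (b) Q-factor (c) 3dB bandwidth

Step 1 — Resonance: ω₀ = 1/√(LC) = 1/√(0.0763·2.4e-05) = 739 rad/s.
Step 2 — f₀ = ω₀/(2π) = 117.6 Hz.
Step 3 — Parallel Q: Q = R/(ω₀L) = 4390/(739·0.0763) = 77.86.
Step 4 — Bandwidth: Δω = ω₀/Q = 9.491 rad/s; BW = Δω/(2π) = 1.511 Hz.

(a) f₀ = 117.6 Hz  (b) Q = 77.86  (c) BW = 1.511 Hz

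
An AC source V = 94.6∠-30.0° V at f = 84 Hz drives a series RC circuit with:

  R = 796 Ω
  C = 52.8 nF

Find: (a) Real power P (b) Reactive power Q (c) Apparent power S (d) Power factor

Step 1 — Angular frequency: ω = 2π·f = 2π·84 = 527.8 rad/s.
Step 2 — Component impedances:
  R: Z = R = 796 Ω
  C: Z = 1/(jωC) = -j/(ω·C) = 0 - j3.588e+04 Ω
Step 3 — Series combination: Z_total = R + C = 796 - j3.588e+04 Ω = 3.589e+04∠-88.7° Ω.
Step 4 — Source phasor: V = 94.6∠-30.0° V = 81.93 - j47.3 V.
Step 5 — Current: I = V / Z = 0.001368 + j0.002253 A = 0.002636∠58.7° A.
Step 6 — Complex power: S = V·I* = 0.005529 - j0.2493 VA.
Step 7 — Real power: P = Re(S) = 0.005529 W.
Step 8 — Reactive power: Q = Im(S) = -0.2493 VAR.
Step 9 — Apparent power: |S| = 0.2493 VA.
Step 10 — Power factor: PF = P/|S| = 0.02218 (leading).

(a) P = 0.005529 W  (b) Q = -0.2493 VAR  (c) S = 0.2493 VA  (d) PF = 0.02218 (leading)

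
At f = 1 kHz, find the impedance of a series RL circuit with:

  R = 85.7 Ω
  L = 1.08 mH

Step 1 — Angular frequency: ω = 2π·f = 2π·1000 = 6283 rad/s.
Step 2 — Component impedances:
  R: Z = R = 85.7 Ω
  L: Z = jωL = j·6283·0.00108 = 0 + j6.786 Ω
Step 3 — Series combination: Z_total = R + L = 85.7 + j6.786 Ω = 85.97∠4.5° Ω.

Z = 85.7 + j6.786 Ω = 85.97∠4.5° Ω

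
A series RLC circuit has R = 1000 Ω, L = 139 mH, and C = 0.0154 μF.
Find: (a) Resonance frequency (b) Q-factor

Step 1 — Resonance condition Im(Z)=0 gives ω₀ = 1/√(LC).
Step 2 — ω₀ = 1/√(0.139·1.54e-08) = 2.161e+04 rad/s.
Step 3 — f₀ = ω₀/(2π) = 3440 Hz.
Step 4 — Series Q: Q = ω₀L/R = 2.161e+04·0.139/1000 = 3.004.

(a) f₀ = 3440 Hz  (b) Q = 3.004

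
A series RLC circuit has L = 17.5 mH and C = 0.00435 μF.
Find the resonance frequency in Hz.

Step 1 — Resonance condition Im(Z)=0 gives ω₀ = 1/√(LC).
Step 2 — ω₀ = 1/√(0.0175·4.35e-09) = 1.146e+05 rad/s.
Step 3 — f₀ = ω₀/(2π) = 1.824e+04 Hz.

f₀ = 1.824e+04 Hz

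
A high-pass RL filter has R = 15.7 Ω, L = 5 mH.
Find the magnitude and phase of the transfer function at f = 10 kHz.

Step 1 — Angular frequency: ω = 2π·1e+04 = 6.283e+04 rad/s.
Step 2 — Transfer function: H(jω) = jωL/(R + jωL).
Step 3 — Numerator jωL = j·314.2; denominator R + jωL = 15.7 + j314.2.
Step 4 — H = 0.9975 + j0.04985.
Step 5 — Magnitude: |H| = 0.9988 (-0.0 dB); phase: φ = 2.9°.

|H| = 0.9988 (-0.0 dB), φ = 2.9°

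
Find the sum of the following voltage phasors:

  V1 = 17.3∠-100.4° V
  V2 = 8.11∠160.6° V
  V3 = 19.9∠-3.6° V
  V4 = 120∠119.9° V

Step 1 — Convert each phasor to rectangular form:
  V1 = 17.3·(cos(-100.4°) + j·sin(-100.4°)) = -3.123 - j17.02 V
  V2 = 8.11·(cos(160.6°) + j·sin(160.6°)) = -7.65 + j2.694 V
  V3 = 19.9·(cos(-3.6°) + j·sin(-3.6°)) = 19.86 - j1.25 V
  V4 = 120·(cos(119.9°) + j·sin(119.9°)) = -59.82 + j104 V
Step 2 — Sum components: V_total = -50.73 + j88.46 V.
Step 3 — Convert to polar: |V_total| = 102 V, ∠V_total = 119.8°.

V_total = 102∠119.8° V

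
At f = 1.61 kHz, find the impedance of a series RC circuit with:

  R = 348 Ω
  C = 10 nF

Step 1 — Angular frequency: ω = 2π·f = 2π·1610 = 1.012e+04 rad/s.
Step 2 — Component impedances:
  R: Z = R = 348 Ω
  C: Z = 1/(jωC) = -j/(ω·C) = 0 - j9885 Ω
Step 3 — Series combination: Z_total = R + C = 348 - j9885 Ω = 9892∠-88.0° Ω.

Z = 348 - j9885 Ω = 9892∠-88.0° Ω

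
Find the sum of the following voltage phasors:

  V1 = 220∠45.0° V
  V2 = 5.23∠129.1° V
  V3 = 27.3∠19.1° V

Step 1 — Convert each phasor to rectangular form:
  V1 = 220·(cos(45.0°) + j·sin(45.0°)) = 155.6 + j155.6 V
  V2 = 5.23·(cos(129.1°) + j·sin(129.1°)) = -3.298 + j4.059 V
  V3 = 27.3·(cos(19.1°) + j·sin(19.1°)) = 25.8 + j8.933 V
Step 2 — Sum components: V_total = 178.1 + j168.6 V.
Step 3 — Convert to polar: |V_total| = 245.2 V, ∠V_total = 43.4°.

V_total = 245.2∠43.4° V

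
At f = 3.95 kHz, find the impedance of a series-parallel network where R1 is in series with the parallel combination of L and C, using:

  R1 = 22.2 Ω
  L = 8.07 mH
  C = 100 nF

Step 1 — Angular frequency: ω = 2π·f = 2π·3950 = 2.482e+04 rad/s.
Step 2 — Component impedances:
  R1: Z = R = 22.2 Ω
  L: Z = jωL = j·2.482e+04·0.00807 = 0 + j200.3 Ω
  C: Z = 1/(jωC) = -j/(ω·C) = 0 - j402.9 Ω
Step 3 — Parallel branch: L || C = 1/(1/L + 1/C) = 0 + j398.2 Ω.
Step 4 — Series with R1: Z_total = R1 + (L || C) = 22.2 + j398.2 Ω = 398.9∠86.8° Ω.

Z = 22.2 + j398.2 Ω = 398.9∠86.8° Ω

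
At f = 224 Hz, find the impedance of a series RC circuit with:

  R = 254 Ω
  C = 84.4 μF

Step 1 — Angular frequency: ω = 2π·f = 2π·224 = 1407 rad/s.
Step 2 — Component impedances:
  R: Z = R = 254 Ω
  C: Z = 1/(jωC) = -j/(ω·C) = 0 - j8.418 Ω
Step 3 — Series combination: Z_total = R + C = 254 - j8.418 Ω = 254.1∠-1.9° Ω.

Z = 254 - j8.418 Ω = 254.1∠-1.9° Ω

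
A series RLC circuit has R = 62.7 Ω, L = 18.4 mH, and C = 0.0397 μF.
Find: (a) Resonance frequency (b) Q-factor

Step 1 — Resonance condition Im(Z)=0 gives ω₀ = 1/√(LC).
Step 2 — ω₀ = 1/√(0.0184·3.97e-08) = 3.7e+04 rad/s.
Step 3 — f₀ = ω₀/(2π) = 5889 Hz.
Step 4 — Series Q: Q = ω₀L/R = 3.7e+04·0.0184/62.7 = 10.86.

(a) f₀ = 5889 Hz  (b) Q = 10.86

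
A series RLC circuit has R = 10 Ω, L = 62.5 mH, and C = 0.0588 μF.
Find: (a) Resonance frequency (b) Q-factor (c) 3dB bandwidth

Step 1 — Resonance condition Im(Z)=0 gives ω₀ = 1/√(LC).
Step 2 — ω₀ = 1/√(0.0625·5.88e-08) = 1.65e+04 rad/s.
Step 3 — f₀ = ω₀/(2π) = 2625 Hz.
Step 4 — Series Q: Q = ω₀L/R = 1.65e+04·0.0625/10 = 103.1.
Step 5 — 3dB bandwidth: Δω = ω₀/Q = 160 rad/s; BW = Δω/(2π) = 25.46 Hz.

(a) f₀ = 2625 Hz  (b) Q = 103.1  (c) BW = 25.46 Hz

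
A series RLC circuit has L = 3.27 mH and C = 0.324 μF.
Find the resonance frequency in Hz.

Step 1 — Resonance condition Im(Z)=0 gives ω₀ = 1/√(LC).
Step 2 — ω₀ = 1/√(0.00327·3.24e-07) = 3.072e+04 rad/s.
Step 3 — f₀ = ω₀/(2π) = 4890 Hz.

f₀ = 4890 Hz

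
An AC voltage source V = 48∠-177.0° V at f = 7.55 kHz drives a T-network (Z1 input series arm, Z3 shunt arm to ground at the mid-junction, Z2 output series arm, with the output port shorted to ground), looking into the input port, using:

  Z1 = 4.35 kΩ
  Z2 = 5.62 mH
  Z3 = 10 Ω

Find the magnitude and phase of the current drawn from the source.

Step 1 — Angular frequency: ω = 2π·f = 2π·7550 = 4.744e+04 rad/s.
Step 2 — Component impedances:
  Z1: Z = R = 4350 Ω
  Z2: Z = jωL = j·4.744e+04·0.00562 = 0 + j266.6 Ω
  Z3: Z = R = 10 Ω
Step 3 — With the output port shorted to ground, the output series arm Z2 runs from the junction to ground; the shunt arm Z3 also runs from the junction to ground. They appear in parallel: Z3 || Z2 = 9.986 + j0.3746 Ω.
Step 4 — Series with input arm Z1: Z_in = Z1 + (Z3 || Z2) = 4360 + j0.3746 Ω = 4360∠0.0° Ω.
Step 5 — Source phasor: V = 48∠-177.0° V = -47.93 - j2.512 V.
Step 6 — Ohm's law: I = V / Z_total = (-47.93 - j2.512) / (4360 + j0.3746) = -0.01099 - j0.0005752 A.
Step 7 — Convert to polar: |I| = 0.01101 A, ∠I = -177.0°.

I = 0.01101∠-177.0° A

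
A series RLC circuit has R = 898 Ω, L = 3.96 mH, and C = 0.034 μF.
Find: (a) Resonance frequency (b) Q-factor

Step 1 — Resonance condition Im(Z)=0 gives ω₀ = 1/√(LC).
Step 2 — ω₀ = 1/√(0.00396·3.4e-08) = 8.618e+04 rad/s.
Step 3 — f₀ = ω₀/(2π) = 1.372e+04 Hz.
Step 4 — Series Q: Q = ω₀L/R = 8.618e+04·0.00396/898 = 0.38.

(a) f₀ = 1.372e+04 Hz  (b) Q = 0.38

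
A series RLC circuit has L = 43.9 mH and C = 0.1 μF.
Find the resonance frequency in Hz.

Step 1 — Resonance condition Im(Z)=0 gives ω₀ = 1/√(LC).
Step 2 — ω₀ = 1/√(0.0439·1e-07) = 1.509e+04 rad/s.
Step 3 — f₀ = ω₀/(2π) = 2402 Hz.

f₀ = 2402 Hz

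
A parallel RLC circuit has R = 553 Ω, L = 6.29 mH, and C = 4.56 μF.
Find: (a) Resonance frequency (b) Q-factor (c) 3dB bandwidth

Step 1 — Resonance: ω₀ = 1/√(LC) = 1/√(0.00629·4.56e-06) = 5905 rad/s.
Step 2 — f₀ = ω₀/(2π) = 939.8 Hz.
Step 3 — Parallel Q: Q = R/(ω₀L) = 553/(5905·0.00629) = 14.89.
Step 4 — Bandwidth: Δω = ω₀/Q = 396.6 rad/s; BW = Δω/(2π) = 63.11 Hz.

(a) f₀ = 939.8 Hz  (b) Q = 14.89  (c) BW = 63.11 Hz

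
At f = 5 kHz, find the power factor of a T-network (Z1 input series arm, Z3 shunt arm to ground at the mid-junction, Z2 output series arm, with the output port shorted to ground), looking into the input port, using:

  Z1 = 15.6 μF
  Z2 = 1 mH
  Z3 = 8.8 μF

Step 1 — Angular frequency: ω = 2π·f = 2π·5000 = 3.142e+04 rad/s.
Step 2 — Component impedances:
  Z1: Z = 1/(jωC) = -j/(ω·C) = 0 - j2.04 Ω
  Z2: Z = jωL = j·3.142e+04·0.001 = 0 + j31.42 Ω
  Z3: Z = 1/(jωC) = -j/(ω·C) = 0 - j3.617 Ω
Step 3 — With the output port shorted to ground, the output series arm Z2 runs from the junction to ground; the shunt arm Z3 also runs from the junction to ground. They appear in parallel: Z3 || Z2 = 0 - j4.088 Ω.
Step 4 — Series with input arm Z1: Z_in = Z1 + (Z3 || Z2) = 0 - j6.128 Ω = 6.128∠-90.0° Ω.
Step 5 — Power factor: PF = cos(φ) = Re(Z)/|Z| = 0/6.128 = 0.
Step 6 — Type: Im(Z) = -6.128 ⇒ leading (phase φ = -90.0°).

PF = 0 (leading, φ = -90.0°)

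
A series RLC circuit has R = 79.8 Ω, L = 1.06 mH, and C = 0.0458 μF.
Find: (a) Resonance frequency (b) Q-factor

Step 1 — Resonance condition Im(Z)=0 gives ω₀ = 1/√(LC).
Step 2 — ω₀ = 1/√(0.00106·4.58e-08) = 1.435e+05 rad/s.
Step 3 — f₀ = ω₀/(2π) = 2.284e+04 Hz.
Step 4 — Series Q: Q = ω₀L/R = 1.435e+05·0.00106/79.8 = 1.906.

(a) f₀ = 2.284e+04 Hz  (b) Q = 1.906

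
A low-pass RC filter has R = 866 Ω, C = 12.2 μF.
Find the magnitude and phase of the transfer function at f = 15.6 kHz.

Step 1 — Angular frequency: ω = 2π·1.56e+04 = 9.802e+04 rad/s.
Step 2 — Transfer function: H(jω) = 1/(1 + jωRC).
Step 3 — Denominator: 1 + jωRC = 1 + j·9.802e+04·866·1.22e-05 = 1 + j1036.
Step 4 — H = 9.325e-07 - j0.0009656.
Step 5 — Magnitude: |H| = 0.0009656 (-60.3 dB); phase: φ = -89.9°.

|H| = 0.0009656 (-60.3 dB), φ = -89.9°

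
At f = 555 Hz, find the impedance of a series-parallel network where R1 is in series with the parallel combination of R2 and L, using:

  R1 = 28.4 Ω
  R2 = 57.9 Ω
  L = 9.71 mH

Step 1 — Angular frequency: ω = 2π·f = 2π·555 = 3487 rad/s.
Step 2 — Component impedances:
  R1: Z = R = 28.4 Ω
  R2: Z = R = 57.9 Ω
  L: Z = jωL = j·3487·0.00971 = 0 + j33.86 Ω
Step 3 — Parallel branch: R2 || L = 1/(1/R2 + 1/L) = 14.76 + j25.23 Ω.
Step 4 — Series with R1: Z_total = R1 + (R2 || L) = 43.16 + j25.23 Ω = 49.99∠30.3° Ω.

Z = 43.16 + j25.23 Ω = 49.99∠30.3° Ω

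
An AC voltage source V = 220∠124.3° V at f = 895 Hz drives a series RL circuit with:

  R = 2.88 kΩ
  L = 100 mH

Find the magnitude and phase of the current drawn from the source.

Step 1 — Angular frequency: ω = 2π·f = 2π·895 = 5623 rad/s.
Step 2 — Component impedances:
  R: Z = R = 2880 Ω
  L: Z = jωL = j·5623·0.1 = 0 + j562.3 Ω
Step 3 — Series combination: Z_total = R + L = 2880 + j562.3 Ω = 2934∠11.0° Ω.
Step 4 — Source phasor: V = 220∠124.3° V = -124 + j181.7 V.
Step 5 — Ohm's law: I = V / Z_total = (-124 + j181.7) / (2880 + j562.3) = -0.0296 + j0.06888 A.
Step 6 — Convert to polar: |I| = 0.07497 A, ∠I = 113.3°.

I = 0.07497∠113.3° A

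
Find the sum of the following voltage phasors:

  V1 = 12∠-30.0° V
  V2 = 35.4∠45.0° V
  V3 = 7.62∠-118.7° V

Step 1 — Convert each phasor to rectangular form:
  V1 = 12·(cos(-30.0°) + j·sin(-30.0°)) = 10.39 - j6 V
  V2 = 35.4·(cos(45.0°) + j·sin(45.0°)) = 25.03 + j25.03 V
  V3 = 7.62·(cos(-118.7°) + j·sin(-118.7°)) = -3.659 - j6.684 V
Step 2 — Sum components: V_total = 31.76 + j12.35 V.
Step 3 — Convert to polar: |V_total| = 34.08 V, ∠V_total = 21.2°.

V_total = 34.08∠21.2° V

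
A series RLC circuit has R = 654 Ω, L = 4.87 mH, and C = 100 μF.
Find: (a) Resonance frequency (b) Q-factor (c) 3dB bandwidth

Step 1 — Resonance: ω₀ = 1/√(LC) = 1/√(0.00487·0.0001) = 1433 rad/s.
Step 2 — f₀ = ω₀/(2π) = 228.1 Hz.
Step 3 — Series Q: Q = ω₀L/R = 1433·0.00487/654 = 0.01067.
Step 4 — Bandwidth: Δω = ω₀/Q = 1.343e+05 rad/s; BW = Δω/(2π) = 2.137e+04 Hz.

(a) f₀ = 228.1 Hz  (b) Q = 0.01067  (c) BW = 2.137e+04 Hz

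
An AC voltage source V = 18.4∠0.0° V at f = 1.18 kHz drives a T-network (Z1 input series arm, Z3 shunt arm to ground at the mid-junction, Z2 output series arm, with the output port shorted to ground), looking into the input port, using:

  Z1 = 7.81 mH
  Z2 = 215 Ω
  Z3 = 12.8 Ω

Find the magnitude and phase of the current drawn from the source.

Step 1 — Angular frequency: ω = 2π·f = 2π·1180 = 7414 rad/s.
Step 2 — Component impedances:
  Z1: Z = jωL = j·7414·0.00781 = 0 + j57.9 Ω
  Z2: Z = R = 215 Ω
  Z3: Z = R = 12.8 Ω
Step 3 — With the output port shorted to ground, the output series arm Z2 runs from the junction to ground; the shunt arm Z3 also runs from the junction to ground. They appear in parallel: Z3 || Z2 = 12.08 Ω.
Step 4 — Series with input arm Z1: Z_in = Z1 + (Z3 || Z2) = 12.08 + j57.9 Ω = 59.15∠78.2° Ω.
Step 5 — Source phasor: V = 18.4∠0.0° V = 18.4 V.
Step 6 — Ohm's law: I = V / Z_total = (18.4) / (12.08 + j57.9) = 0.06353 - j0.3045 A.
Step 7 — Convert to polar: |I| = 0.3111 A, ∠I = -78.2°.

I = 0.3111∠-78.2° A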